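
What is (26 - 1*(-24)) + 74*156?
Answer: 11594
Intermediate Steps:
(26 - 1*(-24)) + 74*156 = (26 + 24) + 11544 = 50 + 11544 = 11594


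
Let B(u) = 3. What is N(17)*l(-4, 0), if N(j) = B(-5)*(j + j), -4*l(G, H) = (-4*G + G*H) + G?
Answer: -306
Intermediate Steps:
l(G, H) = 3*G/4 - G*H/4 (l(G, H) = -((-4*G + G*H) + G)/4 = -(-3*G + G*H)/4 = 3*G/4 - G*H/4)
N(j) = 6*j (N(j) = 3*(j + j) = 3*(2*j) = 6*j)
N(17)*l(-4, 0) = (6*17)*((1/4)*(-4)*(3 - 1*0)) = 102*((1/4)*(-4)*(3 + 0)) = 102*((1/4)*(-4)*3) = 102*(-3) = -306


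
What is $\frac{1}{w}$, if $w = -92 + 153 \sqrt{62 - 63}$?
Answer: $- \frac{92}{31873} - \frac{153 i}{31873} \approx -0.0028865 - 0.0048003 i$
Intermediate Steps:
$w = -92 + 153 i$ ($w = -92 + 153 \sqrt{-1} = -92 + 153 i \approx -92.0 + 153.0 i$)
$\frac{1}{w} = \frac{1}{-92 + 153 i} = \frac{-92 - 153 i}{31873}$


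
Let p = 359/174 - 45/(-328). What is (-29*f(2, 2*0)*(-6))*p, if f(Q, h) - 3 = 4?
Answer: 439537/164 ≈ 2680.1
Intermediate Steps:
f(Q, h) = 7 (f(Q, h) = 3 + 4 = 7)
p = 62791/28536 (p = 359*(1/174) - 45*(-1/328) = 359/174 + 45/328 = 62791/28536 ≈ 2.2004)
(-29*f(2, 2*0)*(-6))*p = -203*(-6)*(62791/28536) = -29*(-42)*(62791/28536) = 1218*(62791/28536) = 439537/164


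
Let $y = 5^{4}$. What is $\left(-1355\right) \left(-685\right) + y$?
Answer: $928800$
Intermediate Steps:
$y = 625$
$\left(-1355\right) \left(-685\right) + y = \left(-1355\right) \left(-685\right) + 625 = 928175 + 625 = 928800$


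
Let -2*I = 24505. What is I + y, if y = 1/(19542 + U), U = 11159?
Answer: -752328003/61402 ≈ -12253.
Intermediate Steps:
I = -24505/2 (I = -½*24505 = -24505/2 ≈ -12253.)
y = 1/30701 (y = 1/(19542 + 11159) = 1/30701 ≈ 3.2572e-5)
I + y = -24505/2 + 1/30701 = -752328003/61402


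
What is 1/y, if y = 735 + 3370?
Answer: 1/4105 ≈ 0.00024361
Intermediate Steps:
y = 4105
1/y = 1/4105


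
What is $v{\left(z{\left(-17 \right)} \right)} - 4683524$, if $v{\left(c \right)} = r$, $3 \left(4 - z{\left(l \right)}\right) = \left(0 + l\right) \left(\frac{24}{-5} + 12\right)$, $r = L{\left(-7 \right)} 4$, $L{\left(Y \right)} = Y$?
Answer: $-4683552$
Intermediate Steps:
$r = -28$ ($r = \left(-7\right) 4 = -28$)
$z{\left(l \right)} = 4 - \frac{12 l}{5}$ ($z{\left(l \right)} = 4 - \frac{\left(0 + l\right) \left(\frac{24}{-5} + 12\right)}{3} = 4 - \frac{l \left(24 \left(- \frac{1}{5}\right) + 12\right)}{3} = 4 - \frac{l \left(- \frac{24}{5} + 12\right)}{3} = 4 - \frac{l \frac{36}{5}}{3} = 4 - \frac{\frac{36}{5} l}{3} = 4 - \frac{12 l}{5}$)
$v{\left(c \right)} = -28$
$v{\left(z{\left(-17 \right)} \right)} - 4683524 = -28 - 4683524 = -4683552$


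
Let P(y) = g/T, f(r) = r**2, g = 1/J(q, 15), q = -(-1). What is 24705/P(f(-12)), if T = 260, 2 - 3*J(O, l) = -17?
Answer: 40680900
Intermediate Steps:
q = 1 (q = -1*(-1) = 1)
J(O, l) = 19/3 (J(O, l) = 2/3 - 1/3*(-17) = 2/3 + 17/3 = 19/3)
g = 3/19 (g = 1/(19/3) = 3/19 ≈ 0.15789)
P(y) = 3/4940 (P(y) = (3/19)/260 = (3/19)*(1/260) = 3/4940)
24705/P(f(-12)) = 24705/(3/4940) = 24705*(4940/3) = 40680900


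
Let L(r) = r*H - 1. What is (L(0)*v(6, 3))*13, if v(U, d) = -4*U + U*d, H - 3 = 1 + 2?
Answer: 78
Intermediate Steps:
H = 6 (H = 3 + (1 + 2) = 3 + 3 = 6)
L(r) = -1 + 6*r (L(r) = r*6 - 1 = 6*r - 1 = -1 + 6*r)
(L(0)*v(6, 3))*13 = ((-1 + 6*0)*(6*(-4 + 3)))*13 = ((-1 + 0)*(6*(-1)))*13 = -1*(-6)*13 = 6*13 = 78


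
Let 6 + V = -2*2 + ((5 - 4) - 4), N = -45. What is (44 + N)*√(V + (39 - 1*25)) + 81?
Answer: 80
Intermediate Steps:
V = -13 (V = -6 + (-2*2 + ((5 - 4) - 4)) = -6 + (-4 + (1 - 4)) = -6 + (-4 - 3) = -6 - 7 = -13)
(44 + N)*√(V + (39 - 1*25)) + 81 = (44 - 45)*√(-13 + (39 - 1*25)) + 81 = -√(-13 + (39 - 25)) + 81 = -√(-13 + 14) + 81 = -√1 + 81 = -1*1 + 81 = -1 + 81 = 80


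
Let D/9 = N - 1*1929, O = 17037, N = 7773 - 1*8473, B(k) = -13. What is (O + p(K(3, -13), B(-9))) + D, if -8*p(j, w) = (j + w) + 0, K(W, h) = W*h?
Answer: -13235/2 ≈ -6617.5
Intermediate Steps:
N = -700 (N = 7773 - 8473 = -700)
p(j, w) = -j/8 - w/8 (p(j, w) = -((j + w) + 0)/8 = -(j + w)/8 = -j/8 - w/8)
D = -23661 (D = 9*(-700 - 1*1929) = 9*(-700 - 1929) = 9*(-2629) = -23661)
(O + p(K(3, -13), B(-9))) + D = (17037 + (-3*(-13)/8 - 1/8*(-13))) - 23661 = (17037 + (-1/8*(-39) + 13/8)) - 23661 = (17037 + (39/8 + 13/8)) - 23661 = (17037 + 13/2) - 23661 = 34087/2 - 23661 = -13235/2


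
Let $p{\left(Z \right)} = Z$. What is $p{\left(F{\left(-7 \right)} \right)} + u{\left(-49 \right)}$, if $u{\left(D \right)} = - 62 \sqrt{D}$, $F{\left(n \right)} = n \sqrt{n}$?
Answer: $7 i \left(-62 - \sqrt{7}\right) \approx - 452.52 i$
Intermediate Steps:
$F{\left(n \right)} = n^{\frac{3}{2}}$
$p{\left(F{\left(-7 \right)} \right)} + u{\left(-49 \right)} = \left(-7\right)^{\frac{3}{2}} - 62 \sqrt{-49} = - 7 i \sqrt{7} - 62 \cdot 7 i = - 7 i \sqrt{7} - 434 i = - 434 i - 7 i \sqrt{7}$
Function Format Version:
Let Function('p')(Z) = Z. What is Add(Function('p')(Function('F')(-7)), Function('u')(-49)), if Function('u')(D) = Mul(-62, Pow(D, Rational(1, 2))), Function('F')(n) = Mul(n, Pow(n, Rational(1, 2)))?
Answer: Mul(7, I, Add(-62, Mul(-1, Pow(7, Rational(1, 2))))) ≈ Mul(-452.52, I)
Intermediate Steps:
Function('F')(n) = Pow(n, Rational(3, 2))
Add(Function('p')(Function('F')(-7)), Function('u')(-49)) = Add(Pow(-7, Rational(3, 2)), Mul(-62, Pow(-49, Rational(1, 2)))) = Add(Mul(-7, I, Pow(7, Rational(1, 2))), Mul(-62, Mul(7, I))) = Add(Mul(-7, I, Pow(7, Rational(1, 2))), Mul(-434, I)) = Add(Mul(-434, I), Mul(-7, I, Pow(7, Rational(1, 2))))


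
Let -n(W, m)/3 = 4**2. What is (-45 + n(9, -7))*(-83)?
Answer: 7719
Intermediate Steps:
n(W, m) = -48 (n(W, m) = -3*4**2 = -3*16 = -48)
(-45 + n(9, -7))*(-83) = (-45 - 48)*(-83) = -93*(-83) = 7719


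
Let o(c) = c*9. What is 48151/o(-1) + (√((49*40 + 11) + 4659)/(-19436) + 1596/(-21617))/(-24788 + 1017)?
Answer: -24742762435393/4624719363 + √6630/462013156 ≈ -5350.1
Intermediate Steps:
o(c) = 9*c
48151/o(-1) + (√((49*40 + 11) + 4659)/(-19436) + 1596/(-21617))/(-24788 + 1017) = 48151/((9*(-1))) + (√((49*40 + 11) + 4659)/(-19436) + 1596/(-21617))/(-24788 + 1017) = 48151/(-9) + (√((1960 + 11) + 4659)*(-1/19436) + 1596*(-1/21617))/(-23771) = 48151*(-⅑) + (√(1971 + 4659)*(-1/19436) - 1596/21617)*(-1/23771) = -48151/9 + (√6630*(-1/19436) - 1596/21617)*(-1/23771) = -48151/9 + (-√6630/19436 - 1596/21617)*(-1/23771) = -48151/9 + (-1596/21617 - √6630/19436)*(-1/23771) = -48151/9 + (1596/513857707 + √6630/462013156) = -24742762435393/4624719363 + √6630/462013156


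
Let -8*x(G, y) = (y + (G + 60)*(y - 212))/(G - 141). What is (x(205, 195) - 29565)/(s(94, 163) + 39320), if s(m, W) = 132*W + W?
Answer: -7566485/15615744 ≈ -0.48454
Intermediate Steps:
s(m, W) = 133*W
x(G, y) = -(y + (-212 + y)*(60 + G))/(8*(-141 + G)) (x(G, y) = -(y + (G + 60)*(y - 212))/(8*(G - 141)) = -(y + (60 + G)*(-212 + y))/(8*(-141 + G)) = -(y + (-212 + y)*(60 + G))/(8*(-141 + G)))
(x(205, 195) - 29565)/(s(94, 163) + 39320) = ((12720 - 61*195 + 212*205 - 1*205*195)/(8*(-141 + 205)) - 29565)/(133*163 + 39320) = ((⅛)*(12720 - 11895 + 43460 - 39975)/64 - 29565)/(21679 + 39320) = ((⅛)*(1/64)*4310 - 29565)/60999 = (2155/256 - 29565)*(1/60999) = -7566485/256*1/60999 = -7566485/15615744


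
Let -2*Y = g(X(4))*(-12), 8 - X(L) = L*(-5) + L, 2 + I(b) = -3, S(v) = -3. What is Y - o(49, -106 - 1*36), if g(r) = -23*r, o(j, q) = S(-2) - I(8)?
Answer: -3314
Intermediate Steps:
I(b) = -5 (I(b) = -2 - 3 = -5)
o(j, q) = 2 (o(j, q) = -3 - 1*(-5) = -3 + 5 = 2)
X(L) = 8 + 4*L (X(L) = 8 - (L*(-5) + L) = 8 - (-5*L + L) = 8 - (-4)*L = 8 + 4*L)
Y = -3312 (Y = -(-23*(8 + 4*4))*(-12)/2 = -(-23*(8 + 16))*(-12)/2 = -(-23*24)*(-12)/2 = -(-276)*(-12) = -1/2*6624 = -3312)
Y - o(49, -106 - 1*36) = -3312 - 1*2 = -3312 - 2 = -3314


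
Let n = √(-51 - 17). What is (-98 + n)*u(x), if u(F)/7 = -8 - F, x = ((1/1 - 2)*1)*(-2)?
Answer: 6860 - 140*I*√17 ≈ 6860.0 - 577.23*I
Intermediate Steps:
x = 2 (x = ((1 - 2)*1)*(-2) = -1*1*(-2) = -1*(-2) = 2)
n = 2*I*√17 (n = √(-68) = 2*I*√17 ≈ 8.2462*I)
u(F) = -56 - 7*F (u(F) = 7*(-8 - F) = -56 - 7*F)
(-98 + n)*u(x) = (-98 + 2*I*√17)*(-56 - 7*2) = (-98 + 2*I*√17)*(-56 - 14) = (-98 + 2*I*√17)*(-70) = 6860 - 140*I*√17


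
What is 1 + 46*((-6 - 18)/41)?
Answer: -1063/41 ≈ -25.927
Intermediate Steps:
1 + 46*((-6 - 18)/41) = 1 + 46*(-24*1/41) = 1 + 46*(-24/41) = 1 - 1104/41 = -1063/41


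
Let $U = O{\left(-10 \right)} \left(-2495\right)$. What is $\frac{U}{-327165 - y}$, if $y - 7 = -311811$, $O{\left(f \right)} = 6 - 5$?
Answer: $\frac{2495}{15361} \approx 0.16242$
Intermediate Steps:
$O{\left(f \right)} = 1$
$y = -311804$ ($y = 7 - 311811 = -311804$)
$U = -2495$ ($U = 1 \left(-2495\right) = -2495$)
$\frac{U}{-327165 - y} = - \frac{2495}{-327165 - -311804} = - \frac{2495}{-327165 + 311804} = - \frac{2495}{-15361} = \left(-2495\right) \left(- \frac{1}{15361}\right) = \frac{2495}{15361}$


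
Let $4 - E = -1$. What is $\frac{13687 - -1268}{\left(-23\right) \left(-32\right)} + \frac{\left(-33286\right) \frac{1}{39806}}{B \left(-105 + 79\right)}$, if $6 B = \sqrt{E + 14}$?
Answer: $\frac{14955}{736} + \frac{49929 \sqrt{19}}{4916041} \approx 20.364$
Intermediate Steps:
$E = 5$ ($E = 4 - -1 = 4 + 1 = 5$)
$B = \frac{\sqrt{19}}{6}$ ($B = \frac{\sqrt{5 + 14}}{6} = \frac{\sqrt{19}}{6} \approx 0.72648$)
$\frac{13687 - -1268}{\left(-23\right) \left(-32\right)} + \frac{\left(-33286\right) \frac{1}{39806}}{B \left(-105 + 79\right)} = \frac{13687 - -1268}{\left(-23\right) \left(-32\right)} + \frac{\left(-33286\right) \frac{1}{39806}}{\frac{\sqrt{19}}{6} \left(-105 + 79\right)} = \frac{13687 + 1268}{736} + \frac{\left(-33286\right) \frac{1}{39806}}{\frac{\sqrt{19}}{6} \left(-26\right)} = 14955 \cdot \frac{1}{736} - \frac{16643}{19903 \left(- \frac{13 \sqrt{19}}{3}\right)} = \frac{14955}{736} - \frac{16643 \left(- \frac{3 \sqrt{19}}{247}\right)}{19903} = \frac{14955}{736} + \frac{49929 \sqrt{19}}{4916041}$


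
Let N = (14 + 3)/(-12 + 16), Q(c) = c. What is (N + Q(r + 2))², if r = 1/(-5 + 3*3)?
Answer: 169/4 ≈ 42.250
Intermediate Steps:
r = ¼ (r = 1/(-5 + 9) = 1/4 = ¼ ≈ 0.25000)
N = 17/4 ≈ 4.2500
(N + Q(r + 2))² = (17/4 + (¼ + 2))² = (17/4 + 9/4)² = (13/2)² = 169/4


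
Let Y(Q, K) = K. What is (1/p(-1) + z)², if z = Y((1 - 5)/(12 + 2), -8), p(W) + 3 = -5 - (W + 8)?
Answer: 14641/225 ≈ 65.071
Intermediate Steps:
p(W) = -16 - W (p(W) = -3 + (-5 - (W + 8)) = -3 + (-5 - (8 + W)) = -3 + (-5 + (-8 - W)) = -3 + (-13 - W) = -16 - W)
z = -8
(1/p(-1) + z)² = (1/(-16 - 1*(-1)) - 8)² = (1/(-16 + 1) - 8)² = (1/(-15) - 8)² = (-1/15 - 8)² = (-121/15)² = 14641/225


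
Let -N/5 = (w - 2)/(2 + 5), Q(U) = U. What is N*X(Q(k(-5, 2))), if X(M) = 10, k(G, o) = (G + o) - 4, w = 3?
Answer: -50/7 ≈ -7.1429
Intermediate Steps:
k(G, o) = -4 + G + o
N = -5/7 (N = -5*(3 - 2)/(2 + 5) = -5/7 ≈ -0.71429)
N*X(Q(k(-5, 2))) = -5/7*10 = -50/7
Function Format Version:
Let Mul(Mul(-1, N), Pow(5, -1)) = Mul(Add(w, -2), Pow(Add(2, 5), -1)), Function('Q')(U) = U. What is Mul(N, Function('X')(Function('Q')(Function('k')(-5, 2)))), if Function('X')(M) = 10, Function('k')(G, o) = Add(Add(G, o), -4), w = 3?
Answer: Rational(-50, 7) ≈ -7.1429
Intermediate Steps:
Function('k')(G, o) = Add(-4, G, o)
N = Rational(-5, 7) (N = Mul(-5, Mul(Add(3, -2), Pow(Add(2, 5), -1))) = Mul(-5, Mul(1, Pow(7, -1))) = Mul(-5, Mul(1, Rational(1, 7))) = Mul(-5, Rational(1, 7)) = Rational(-5, 7) ≈ -0.71429)
Mul(N, Function('X')(Function('Q')(Function('k')(-5, 2)))) = Mul(Rational(-5, 7), 10) = Rational(-50, 7)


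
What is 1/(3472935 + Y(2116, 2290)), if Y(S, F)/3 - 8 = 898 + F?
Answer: 1/3482523 ≈ 2.8715e-7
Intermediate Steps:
Y(S, F) = 2718 + 3*F (Y(S, F) = 24 + 3*(898 + F) = 24 + (2694 + 3*F) = 2718 + 3*F)
1/(3472935 + Y(2116, 2290)) = 1/(3472935 + (2718 + 3*2290)) = 1/(3472935 + (2718 + 6870)) = 1/(3472935 + 9588) = 1/3482523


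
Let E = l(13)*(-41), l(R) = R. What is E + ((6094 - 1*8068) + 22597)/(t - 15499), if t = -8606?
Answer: -12868588/24105 ≈ -533.86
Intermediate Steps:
E = -533 (E = 13*(-41) = -533)
E + ((6094 - 1*8068) + 22597)/(t - 15499) = -533 + ((6094 - 1*8068) + 22597)/(-8606 - 15499) = -533 + ((6094 - 8068) + 22597)/(-24105) = -533 + (-1974 + 22597)*(-1/24105) = -533 + 20623*(-1/24105) = -533 - 20623/24105 = -12868588/24105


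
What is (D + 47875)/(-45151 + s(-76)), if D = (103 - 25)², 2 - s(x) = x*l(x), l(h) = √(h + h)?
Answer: -2436194891/2039310153 - 8201768*I*√38/2039310153 ≈ -1.1946 - 0.024792*I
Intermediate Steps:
l(h) = √2*√h (l(h) = √(2*h) = √2*√h)
s(x) = 2 - √2*x^(3/2) (s(x) = 2 - x*√2*√x = 2 - √2*x^(3/2))
D = 6084 (D = 78² = 6084)
(D + 47875)/(-45151 + s(-76)) = (6084 + 47875)/(-45151 + (2 - √2*(-76)^(3/2))) = 53959/(-45151 + (2 - √2*(-152*I*√19))) = 53959/(-45151 + (2 + 152*I*√38)) = 53959/(-45149 + 152*I*√38)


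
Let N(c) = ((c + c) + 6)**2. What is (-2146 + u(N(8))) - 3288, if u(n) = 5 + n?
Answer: -4945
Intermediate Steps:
N(c) = (6 + 2*c)**2 (N(c) = (2*c + 6)**2 = (6 + 2*c)**2)
(-2146 + u(N(8))) - 3288 = (-2146 + (5 + 4*(3 + 8)**2)) - 3288 = (-2146 + (5 + 4*11**2)) - 3288 = (-2146 + (5 + 4*121)) - 3288 = (-2146 + (5 + 484)) - 3288 = (-2146 + 489) - 3288 = -1657 - 3288 = -4945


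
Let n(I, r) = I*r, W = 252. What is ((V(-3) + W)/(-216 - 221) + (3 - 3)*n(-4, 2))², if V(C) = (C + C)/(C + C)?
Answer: 121/361 ≈ 0.33518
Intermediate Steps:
V(C) = 1 (V(C) = (2*C)/((2*C)) = (2*C)*(1/(2*C)) = 1)
((V(-3) + W)/(-216 - 221) + (3 - 3)*n(-4, 2))² = ((1 + 252)/(-216 - 221) + (3 - 3)*(-4*2))² = (253/(-437) + 0*(-8))² = (253*(-1/437) + 0)² = (-11/19 + 0)² = (-11/19)² = 121/361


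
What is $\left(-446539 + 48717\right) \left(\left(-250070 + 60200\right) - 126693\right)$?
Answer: $125935725786$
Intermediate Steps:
$\left(-446539 + 48717\right) \left(\left(-250070 + 60200\right) - 126693\right) = - 397822 \left(-189870 - 126693\right) = \left(-397822\right) \left(-316563\right) = 125935725786$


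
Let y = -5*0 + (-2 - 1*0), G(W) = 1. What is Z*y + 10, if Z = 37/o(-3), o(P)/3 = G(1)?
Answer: -44/3 ≈ -14.667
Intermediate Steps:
o(P) = 3 (o(P) = 3*1 = 3)
y = -2 (y = 0 + (-2 + 0) = 0 - 2 = -2)
Z = 37/3 ≈ 12.333
Z*y + 10 = (37/3)*(-2) + 10 = -74/3 + 10 = -44/3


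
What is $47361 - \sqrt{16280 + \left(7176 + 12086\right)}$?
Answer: $47361 - \sqrt{35542} \approx 47173.0$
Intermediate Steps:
$47361 - \sqrt{16280 + \left(7176 + 12086\right)} = 47361 - \sqrt{16280 + 19262} = 47361 - \sqrt{35542}$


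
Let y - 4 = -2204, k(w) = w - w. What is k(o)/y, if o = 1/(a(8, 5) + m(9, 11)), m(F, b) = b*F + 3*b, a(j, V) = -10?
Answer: 0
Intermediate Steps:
m(F, b) = 3*b + F*b (m(F, b) = F*b + 3*b = 3*b + F*b)
o = 1/122 (o = 1/(-10 + 11*(3 + 9)) = 1/(-10 + 11*12) = 1/(-10 + 132) = 1/122 ≈ 0.0081967)
k(w) = 0
y = -2200 (y = 4 - 2204 = -2200)
k(o)/y = 0/(-2200) = 0*(-1/2200) = 0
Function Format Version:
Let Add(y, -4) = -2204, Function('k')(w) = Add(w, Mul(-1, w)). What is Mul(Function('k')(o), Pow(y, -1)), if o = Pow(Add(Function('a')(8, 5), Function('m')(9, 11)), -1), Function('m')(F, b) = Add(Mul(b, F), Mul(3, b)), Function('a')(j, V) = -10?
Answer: 0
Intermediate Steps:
Function('m')(F, b) = Add(Mul(3, b), Mul(F, b)) (Function('m')(F, b) = Add(Mul(F, b), Mul(3, b)) = Add(Mul(3, b), Mul(F, b)))
o = Rational(1, 122) (o = Pow(Add(-10, Mul(11, Add(3, 9))), -1) = Pow(Add(-10, Mul(11, 12)), -1) = Pow(Add(-10, 132), -1) = Pow(122, -1) = Rational(1, 122) ≈ 0.0081967)
Function('k')(w) = 0
y = -2200 (y = Add(4, -2204) = -2200)
Mul(Function('k')(o), Pow(y, -1)) = Mul(0, Pow(-2200, -1)) = Mul(0, Rational(-1, 2200)) = 0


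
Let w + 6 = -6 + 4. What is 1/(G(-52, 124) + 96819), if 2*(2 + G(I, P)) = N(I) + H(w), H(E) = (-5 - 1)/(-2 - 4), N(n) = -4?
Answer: 2/193631 ≈ 1.0329e-5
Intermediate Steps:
w = -8 (w = -6 + (-6 + 4) = -6 - 2 = -8)
H(E) = 1 (H(E) = -6/(-6) = -6*(-1/6) = 1)
G(I, P) = -7/2 (G(I, P) = -2 + (-4 + 1)/2 = -2 + (1/2)*(-3) = -2 - 3/2 = -7/2)
1/(G(-52, 124) + 96819) = 1/(-7/2 + 96819) = 1/(193631/2) = 2/193631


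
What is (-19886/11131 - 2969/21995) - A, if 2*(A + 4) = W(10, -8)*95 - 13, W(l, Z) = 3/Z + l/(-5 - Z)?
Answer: -1550542363577/11751664560 ≈ -131.94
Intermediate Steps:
A = 6241/48 (A = -4 + (((15 + 3*(-8) - 1*(-8)*10)/((-8)*(5 - 8)))*95 - 13)/2 = -4 + (-⅛*(15 - 24 + 80)/(-3)*95 - 13)/2 = -4 + (-⅛*(-⅓)*71*95 - 13)/2 = -4 + ((71/24)*95 - 13)/2 = -4 + (6745/24 - 13)/2 = -4 + (½)*(6433/24) = -4 + 6433/48 = 6241/48 ≈ 130.02)
(-19886/11131 - 2969/21995) - A = (-19886/11131 - 2969/21995) - 1*6241/48 = (-19886*1/11131 - 2969*1/21995) - 6241/48 = (-19886/11131 - 2969/21995) - 6241/48 = -470440509/244826345 - 6241/48 = -1550542363577/11751664560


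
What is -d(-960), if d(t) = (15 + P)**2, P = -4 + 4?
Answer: -225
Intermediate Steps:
P = 0
d(t) = 225 (d(t) = (15 + 0)**2 = 15**2 = 225)
-d(-960) = -1*225 = -225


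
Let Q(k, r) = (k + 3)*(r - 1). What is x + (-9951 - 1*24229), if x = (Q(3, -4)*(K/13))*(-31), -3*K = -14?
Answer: -440000/13 ≈ -33846.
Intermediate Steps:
K = 14/3 (K = -1/3*(-14) = 14/3 ≈ 4.6667)
Q(k, r) = (-1 + r)*(3 + k) (Q(k, r) = (3 + k)*(-1 + r) = (-1 + r)*(3 + k))
x = 4340/13 (x = ((-3 - 1*3 + 3*(-4) + 3*(-4))*((14/3)/13))*(-31) = ((-3 - 3 - 12 - 12)*((14/3)*(1/13)))*(-31) = -30*14/39*(-31) = -140/13*(-31) = 4340/13 ≈ 333.85)
x + (-9951 - 1*24229) = 4340/13 + (-9951 - 1*24229) = 4340/13 + (-9951 - 24229) = 4340/13 - 34180 = -440000/13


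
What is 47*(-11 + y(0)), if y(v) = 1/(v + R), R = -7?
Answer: -3666/7 ≈ -523.71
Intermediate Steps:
y(v) = 1/(-7 + v) (y(v) = 1/(v - 7) = 1/(-7 + v))
47*(-11 + y(0)) = 47*(-11 + 1/(-7 + 0)) = 47*(-11 + 1/(-7)) = 47*(-11 - ⅐) = 47*(-78/7) = -3666/7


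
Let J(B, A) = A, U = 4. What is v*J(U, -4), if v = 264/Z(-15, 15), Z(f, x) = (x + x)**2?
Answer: -88/75 ≈ -1.1733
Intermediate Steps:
Z(f, x) = 4*x**2 (Z(f, x) = (2*x)**2 = 4*x**2)
v = 22/75 (v = 264/((4*15**2)) = 264/((4*225)) = 264/900 = 264*(1/900) = 22/75 ≈ 0.29333)
v*J(U, -4) = (22/75)*(-4) = -88/75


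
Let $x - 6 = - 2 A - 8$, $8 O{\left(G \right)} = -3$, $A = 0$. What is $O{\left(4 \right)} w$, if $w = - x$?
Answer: $- \frac{3}{4} \approx -0.75$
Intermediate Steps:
$O{\left(G \right)} = - \frac{3}{8}$ ($O{\left(G \right)} = \frac{1}{8} \left(-3\right) = - \frac{3}{8}$)
$x = -2$ ($x = 6 - 8 = -2$)
$w = 2$ ($w = \left(-1\right) \left(-2\right) = 2$)
$O{\left(4 \right)} w = \left(- \frac{3}{8}\right) 2 = - \frac{3}{4}$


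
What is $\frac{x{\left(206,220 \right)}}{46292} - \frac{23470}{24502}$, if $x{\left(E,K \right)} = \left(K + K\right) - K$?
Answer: $- \frac{135135350}{141780823} \approx -0.95313$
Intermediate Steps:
$x{\left(E,K \right)} = K$ ($x{\left(E,K \right)} = 2 K - K = K$)
$\frac{x{\left(206,220 \right)}}{46292} - \frac{23470}{24502} = \frac{220}{46292} - \frac{23470}{24502} = 220 \cdot \frac{1}{46292} - \frac{11735}{12251} = \frac{55}{11573} - \frac{11735}{12251} = - \frac{135135350}{141780823}$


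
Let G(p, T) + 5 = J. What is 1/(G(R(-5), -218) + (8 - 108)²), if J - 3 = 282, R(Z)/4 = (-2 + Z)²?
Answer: 1/10280 ≈ 9.7276e-5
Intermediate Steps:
R(Z) = 4*(-2 + Z)²
J = 285 (J = 3 + 282 = 285)
G(p, T) = 280 (G(p, T) = -5 + 285 = 280)
1/(G(R(-5), -218) + (8 - 108)²) = 1/(280 + (8 - 108)²) = 1/(280 + (-100)²) = 1/(280 + 10000) = 1/10280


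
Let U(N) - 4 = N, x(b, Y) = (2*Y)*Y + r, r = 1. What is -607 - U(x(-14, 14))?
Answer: -1004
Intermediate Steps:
x(b, Y) = 1 + 2*Y² (x(b, Y) = (2*Y)*Y + 1 = 2*Y² + 1 = 1 + 2*Y²)
U(N) = 4 + N
-607 - U(x(-14, 14)) = -607 - (4 + (1 + 2*14²)) = -607 - (4 + (1 + 2*196)) = -607 - (4 + (1 + 392)) = -607 - (4 + 393) = -607 - 1*397 = -607 - 397 = -1004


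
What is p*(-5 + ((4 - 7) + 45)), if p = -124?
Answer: -4588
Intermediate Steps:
p*(-5 + ((4 - 7) + 45)) = -124*(-5 + ((4 - 7) + 45)) = -124*(-5 + (-3 + 45)) = -124*(-5 + 42) = -124*37 = -4588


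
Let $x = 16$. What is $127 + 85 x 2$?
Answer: $2847$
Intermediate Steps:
$127 + 85 x 2 = 127 + 85 \cdot 16 \cdot 2 = 127 + 85 \cdot 32 = 127 + 2720 = 2847$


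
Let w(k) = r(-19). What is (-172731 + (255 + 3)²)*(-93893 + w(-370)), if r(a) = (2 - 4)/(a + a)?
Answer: 189398318322/19 ≈ 9.9683e+9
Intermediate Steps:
r(a) = -1/a (r(a) = -2*1/(2*a) = -1/a)
w(k) = 1/19 (w(k) = -1/(-19) = -1*(-1/19) = 1/19)
(-172731 + (255 + 3)²)*(-93893 + w(-370)) = (-172731 + (255 + 3)²)*(-93893 + 1/19) = (-172731 + 258²)*(-1783966/19) = (-172731 + 66564)*(-1783966/19) = -106167*(-1783966/19) = 189398318322/19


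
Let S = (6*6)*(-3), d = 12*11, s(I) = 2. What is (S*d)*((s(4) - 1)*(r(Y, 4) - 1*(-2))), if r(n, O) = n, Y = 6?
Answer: -114048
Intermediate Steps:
d = 132
S = -108 (S = 36*(-3) = -108)
(S*d)*((s(4) - 1)*(r(Y, 4) - 1*(-2))) = (-108*132)*((2 - 1)*(6 - 1*(-2))) = -14256*(6 + 2) = -14256*8 = -114048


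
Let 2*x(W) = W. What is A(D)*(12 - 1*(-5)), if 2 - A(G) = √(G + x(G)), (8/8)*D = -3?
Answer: 34 - 51*I*√2/2 ≈ 34.0 - 36.062*I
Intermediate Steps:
D = -3
x(W) = W/2
A(G) = 2 - √6*√G/2 (A(G) = 2 - √(G + G/2) = 2 - √(3*G/2) = 2 - √6*√G/2)
A(D)*(12 - 1*(-5)) = (2 - √6*√(-3)/2)*(12 - 1*(-5)) = (2 - √6*I*√3/2)*(12 + 5) = (2 - 3*I*√2/2)*17 = 34 - 51*I*√2/2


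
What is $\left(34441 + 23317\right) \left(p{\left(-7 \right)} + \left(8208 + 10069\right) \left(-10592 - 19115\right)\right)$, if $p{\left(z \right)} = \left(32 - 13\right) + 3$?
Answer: $-31359984320286$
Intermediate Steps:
$p{\left(z \right)} = 22$ ($p{\left(z \right)} = 19 + 3 = 22$)
$\left(34441 + 23317\right) \left(p{\left(-7 \right)} + \left(8208 + 10069\right) \left(-10592 - 19115\right)\right) = \left(34441 + 23317\right) \left(22 + \left(8208 + 10069\right) \left(-10592 - 19115\right)\right) = 57758 \left(22 + 18277 \left(-29707\right)\right) = 57758 \left(22 - 542954839\right) = 57758 \left(-542954817\right) = -31359984320286$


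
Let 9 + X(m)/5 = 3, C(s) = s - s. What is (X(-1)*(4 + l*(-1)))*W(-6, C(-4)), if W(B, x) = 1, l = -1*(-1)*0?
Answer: -120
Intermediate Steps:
C(s) = 0
l = 0 (l = 1*0 = 0)
X(m) = -30 (X(m) = -45 + 5*3 = -45 + 15 = -30)
(X(-1)*(4 + l*(-1)))*W(-6, C(-4)) = -30*(4 + 0*(-1))*1 = -30*(4 + 0)*1 = -30*4*1 = -120*1 = -120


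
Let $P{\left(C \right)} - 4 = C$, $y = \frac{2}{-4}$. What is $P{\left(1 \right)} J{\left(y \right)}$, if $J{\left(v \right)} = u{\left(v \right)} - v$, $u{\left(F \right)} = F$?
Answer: $0$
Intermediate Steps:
$y = - \frac{1}{2}$ ($y = 2 \left(- \frac{1}{4}\right) = - \frac{1}{2} \approx -0.5$)
$P{\left(C \right)} = 4 + C$
$J{\left(v \right)} = 0$ ($J{\left(v \right)} = v - v = 0$)
$P{\left(1 \right)} J{\left(y \right)} = \left(4 + 1\right) 0 = 5 \cdot 0 = 0$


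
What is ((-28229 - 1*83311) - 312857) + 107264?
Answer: -317133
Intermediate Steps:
((-28229 - 1*83311) - 312857) + 107264 = ((-28229 - 83311) - 312857) + 107264 = (-111540 - 312857) + 107264 = -424397 + 107264 = -317133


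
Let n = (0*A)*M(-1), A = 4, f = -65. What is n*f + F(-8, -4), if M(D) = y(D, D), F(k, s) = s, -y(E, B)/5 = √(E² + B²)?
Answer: -4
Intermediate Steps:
y(E, B) = -5*√(B² + E²) (y(E, B) = -5*√(E² + B²) = -5*√(B² + E²))
M(D) = -5*√2*√(D²) (M(D) = -5*√(D² + D²) = -5*√2*√(D²))
n = 0 (n = (0*4)*(-5*√2*√((-1)²)) = 0*(-5*√2*√1) = 0*(-5*√2*1) = 0*(-5*√2) = 0)
n*f + F(-8, -4) = 0*(-65) - 4 = 0 - 4 = -4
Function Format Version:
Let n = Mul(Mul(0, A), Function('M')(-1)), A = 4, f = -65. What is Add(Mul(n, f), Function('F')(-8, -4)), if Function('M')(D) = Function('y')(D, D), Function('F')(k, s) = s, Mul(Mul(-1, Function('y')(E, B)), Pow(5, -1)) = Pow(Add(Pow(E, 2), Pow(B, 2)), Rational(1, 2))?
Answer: -4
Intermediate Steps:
Function('y')(E, B) = Mul(-5, Pow(Add(Pow(B, 2), Pow(E, 2)), Rational(1, 2))) (Function('y')(E, B) = Mul(-5, Pow(Add(Pow(E, 2), Pow(B, 2)), Rational(1, 2))) = Mul(-5, Pow(Add(Pow(B, 2), Pow(E, 2)), Rational(1, 2))))
Function('M')(D) = Mul(-5, Pow(2, Rational(1, 2)), Pow(Pow(D, 2), Rational(1, 2))) (Function('M')(D) = Mul(-5, Pow(Add(Pow(D, 2), Pow(D, 2)), Rational(1, 2))) = Mul(-5, Pow(Mul(2, Pow(D, 2)), Rational(1, 2))) = Mul(-5, Mul(Pow(2, Rational(1, 2)), Pow(Pow(D, 2), Rational(1, 2)))) = Mul(-5, Pow(2, Rational(1, 2)), Pow(Pow(D, 2), Rational(1, 2))))
n = 0 (n = Mul(Mul(0, 4), Mul(-5, Pow(2, Rational(1, 2)), Pow(Pow(-1, 2), Rational(1, 2)))) = Mul(0, Mul(-5, Pow(2, Rational(1, 2)), Pow(1, Rational(1, 2)))) = Mul(0, Mul(-5, Pow(2, Rational(1, 2)), 1)) = Mul(0, Mul(-5, Pow(2, Rational(1, 2)))) = 0)
Add(Mul(n, f), Function('F')(-8, -4)) = Add(Mul(0, -65), -4) = Add(0, -4) = -4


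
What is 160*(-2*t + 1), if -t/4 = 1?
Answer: 1440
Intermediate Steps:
t = -4 (t = -4*1 = -4)
160*(-2*t + 1) = 160*(-2*(-4) + 1) = 160*(8 + 1) = 160*9 = 1440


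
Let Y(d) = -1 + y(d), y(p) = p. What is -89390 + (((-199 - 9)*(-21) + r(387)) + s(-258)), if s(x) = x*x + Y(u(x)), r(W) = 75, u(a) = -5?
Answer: -18389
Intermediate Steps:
Y(d) = -1 + d
s(x) = -6 + x² (s(x) = x*x + (-1 - 5) = x² - 6 = -6 + x²)
-89390 + (((-199 - 9)*(-21) + r(387)) + s(-258)) = -89390 + (((-199 - 9)*(-21) + 75) + (-6 + (-258)²)) = -89390 + ((-208*(-21) + 75) + (-6 + 66564)) = -89390 + ((4368 + 75) + 66558) = -89390 + (4443 + 66558) = -89390 + 71001 = -18389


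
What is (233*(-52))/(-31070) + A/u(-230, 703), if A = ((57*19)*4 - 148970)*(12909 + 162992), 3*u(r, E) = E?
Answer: -91209457956632/840085 ≈ -1.0857e+8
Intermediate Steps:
u(r, E) = E/3
A = -25441968838 (A = (1083*4 - 148970)*175901 = (4332 - 148970)*175901 = -144638*175901 = -25441968838)
(233*(-52))/(-31070) + A/u(-230, 703) = (233*(-52))/(-31070) - 25441968838/((1/3)*703) = -12116*(-1/31070) - 25441968838/703/3 = 466/1195 - 25441968838*3/703 = 466/1195 - 76325906514/703 = -91209457956632/840085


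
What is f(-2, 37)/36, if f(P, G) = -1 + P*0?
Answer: -1/36 ≈ -0.027778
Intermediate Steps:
f(P, G) = -1 (f(P, G) = -1 + 0 = -1)
f(-2, 37)/36 = -1/36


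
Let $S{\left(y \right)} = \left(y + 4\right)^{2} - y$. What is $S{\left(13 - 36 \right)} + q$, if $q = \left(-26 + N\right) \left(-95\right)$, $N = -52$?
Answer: $7794$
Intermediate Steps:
$q = 7410$ ($q = \left(-26 - 52\right) \left(-95\right) = \left(-78\right) \left(-95\right) = 7410$)
$S{\left(y \right)} = \left(4 + y\right)^{2} - y$
$S{\left(13 - 36 \right)} + q = \left(\left(4 + \left(13 - 36\right)\right)^{2} - \left(13 - 36\right)\right) + 7410 = \left(\left(4 - 23\right)^{2} - -23\right) + 7410 = \left(\left(-19\right)^{2} + 23\right) + 7410 = \left(361 + 23\right) + 7410 = 384 + 7410 = 7794$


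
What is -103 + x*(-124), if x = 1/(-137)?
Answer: -13987/137 ≈ -102.09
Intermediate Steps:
x = -1/137 ≈ -0.0072993
-103 + x*(-124) = -103 - 1/137*(-124) = -103 + 124/137 = -13987/137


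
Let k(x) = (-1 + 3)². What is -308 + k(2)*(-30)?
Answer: -428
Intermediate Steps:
k(x) = 4 (k(x) = 2² = 4)
-308 + k(2)*(-30) = -308 + 4*(-30) = -308 - 120 = -428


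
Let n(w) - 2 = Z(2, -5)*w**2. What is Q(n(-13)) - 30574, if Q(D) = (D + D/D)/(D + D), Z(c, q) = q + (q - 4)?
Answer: -144551509/4728 ≈ -30574.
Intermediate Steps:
Z(c, q) = -4 + 2*q (Z(c, q) = q + (-4 + q) = -4 + 2*q)
n(w) = 2 - 14*w**2 (n(w) = 2 + (-4 + 2*(-5))*w**2 = 2 + (-4 - 10)*w**2 = 2 - 14*w**2)
Q(D) = (1 + D)/(2*D) (Q(D) = (D + 1)/((2*D)) = (1 + D)*(1/(2*D)) = (1 + D)/(2*D))
Q(n(-13)) - 30574 = (1 + (2 - 14*(-13)**2))/(2*(2 - 14*(-13)**2)) - 30574 = (1 + (2 - 14*169))/(2*(2 - 14*169)) - 30574 = (1 + (2 - 2366))/(2*(2 - 2366)) - 30574 = (1/2)*(1 - 2364)/(-2364) - 30574 = (1/2)*(-1/2364)*(-2363) - 30574 = 2363/4728 - 30574 = -144551509/4728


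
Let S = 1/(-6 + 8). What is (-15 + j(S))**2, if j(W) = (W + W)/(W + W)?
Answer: 196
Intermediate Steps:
S = 1/2 ≈ 0.50000
j(W) = 1 (j(W) = (2*W)/((2*W)) = (2*W)*(1/(2*W)) = 1)
(-15 + j(S))**2 = (-15 + 1)**2 = (-14)**2 = 196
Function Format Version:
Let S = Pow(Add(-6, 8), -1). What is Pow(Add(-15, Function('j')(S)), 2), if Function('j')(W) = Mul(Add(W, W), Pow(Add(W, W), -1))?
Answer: 196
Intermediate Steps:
S = Rational(1, 2) (S = Pow(2, -1) = Rational(1, 2) ≈ 0.50000)
Function('j')(W) = 1 (Function('j')(W) = Mul(Mul(2, W), Pow(Mul(2, W), -1)) = Mul(Mul(2, W), Mul(Rational(1, 2), Pow(W, -1))) = 1)
Pow(Add(-15, Function('j')(S)), 2) = Pow(Add(-15, 1), 2) = Pow(-14, 2) = 196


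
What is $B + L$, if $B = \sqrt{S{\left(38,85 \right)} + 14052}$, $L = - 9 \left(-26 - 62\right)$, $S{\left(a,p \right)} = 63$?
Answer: $792 + \sqrt{14115} \approx 910.81$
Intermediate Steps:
$L = 792$ ($L = \left(-9\right) \left(-88\right) = 792$)
$B = \sqrt{14115}$ ($B = \sqrt{63 + 14052} = \sqrt{14115} \approx 118.81$)
$B + L = \sqrt{14115} + 792 = 792 + \sqrt{14115}$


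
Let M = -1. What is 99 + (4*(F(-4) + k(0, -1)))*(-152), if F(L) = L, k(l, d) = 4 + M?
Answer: 707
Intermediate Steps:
k(l, d) = 3 (k(l, d) = 4 - 1 = 3)
99 + (4*(F(-4) + k(0, -1)))*(-152) = 99 + (4*(-4 + 3))*(-152) = 99 + (4*(-1))*(-152) = 99 - 4*(-152) = 99 + 608 = 707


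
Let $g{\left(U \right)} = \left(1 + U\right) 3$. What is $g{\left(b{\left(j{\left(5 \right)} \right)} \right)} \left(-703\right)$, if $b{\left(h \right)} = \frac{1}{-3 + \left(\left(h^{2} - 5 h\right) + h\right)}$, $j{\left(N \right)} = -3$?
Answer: $- \frac{13357}{6} \approx -2226.2$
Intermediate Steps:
$b{\left(h \right)} = \frac{1}{-3 + h^{2} - 4 h}$ ($b{\left(h \right)} = \frac{1}{-3 + \left(h^{2} - 4 h\right)} = \frac{1}{-3 + h^{2} - 4 h}$)
$g{\left(U \right)} = 3 + 3 U$
$g{\left(b{\left(j{\left(5 \right)} \right)} \right)} \left(-703\right) = \left(3 + \frac{3}{-3 + \left(-3\right)^{2} - -12}\right) \left(-703\right) = \left(3 + \frac{3}{-3 + 9 + 12}\right) \left(-703\right) = \left(3 + \frac{3}{18}\right) \left(-703\right) = \left(3 + 3 \cdot \frac{1}{18}\right) \left(-703\right) = \left(3 + \frac{1}{6}\right) \left(-703\right) = \frac{19}{6} \left(-703\right) = - \frac{13357}{6}$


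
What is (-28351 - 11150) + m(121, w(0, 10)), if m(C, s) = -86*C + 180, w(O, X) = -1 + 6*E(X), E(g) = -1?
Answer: -49727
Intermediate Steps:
w(O, X) = -7 (w(O, X) = -1 + 6*(-1) = -1 - 6 = -7)
m(C, s) = 180 - 86*C
(-28351 - 11150) + m(121, w(0, 10)) = (-28351 - 11150) + (180 - 86*121) = -39501 + (180 - 10406) = -39501 - 10226 = -49727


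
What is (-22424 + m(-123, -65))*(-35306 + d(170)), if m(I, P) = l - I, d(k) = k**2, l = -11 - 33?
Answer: 143142070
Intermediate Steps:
l = -44
m(I, P) = -44 - I
(-22424 + m(-123, -65))*(-35306 + d(170)) = (-22424 + (-44 - 1*(-123)))*(-35306 + 170**2) = (-22424 + (-44 + 123))*(-35306 + 28900) = (-22424 + 79)*(-6406) = -22345*(-6406) = 143142070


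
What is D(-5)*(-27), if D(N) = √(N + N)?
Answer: -27*I*√10 ≈ -85.381*I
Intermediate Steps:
D(N) = √2*√N (D(N) = √(2*N) = √2*√N)
D(-5)*(-27) = (√2*√(-5))*(-27) = (√2*(I*√5))*(-27) = (I*√10)*(-27) = -27*I*√10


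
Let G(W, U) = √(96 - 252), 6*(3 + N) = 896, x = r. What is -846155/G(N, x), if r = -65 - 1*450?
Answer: 846155*I*√39/78 ≈ 67747.0*I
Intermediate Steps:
r = -515 (r = -65 - 450 = -515)
x = -515
N = 439/3 (N = -3 + (⅙)*896 = -3 + 448/3 = 439/3 ≈ 146.33)
G(W, U) = 2*I*√39 (G(W, U) = √(-156) = 2*I*√39)
-846155/G(N, x) = -846155*(-I*√39/78) = -(-846155)*I*√39/78 = 846155*I*√39/78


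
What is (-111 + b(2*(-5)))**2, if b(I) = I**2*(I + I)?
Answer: 4456321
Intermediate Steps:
b(I) = 2*I**3 (b(I) = I**2*(2*I) = 2*I**3)
(-111 + b(2*(-5)))**2 = (-111 + 2*(2*(-5))**3)**2 = (-111 + 2*(-10)**3)**2 = (-111 + 2*(-1000))**2 = (-111 - 2000)**2 = (-2111)**2 = 4456321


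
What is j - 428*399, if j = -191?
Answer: -170963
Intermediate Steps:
j - 428*399 = -191 - 428*399 = -191 - 170772 = -170963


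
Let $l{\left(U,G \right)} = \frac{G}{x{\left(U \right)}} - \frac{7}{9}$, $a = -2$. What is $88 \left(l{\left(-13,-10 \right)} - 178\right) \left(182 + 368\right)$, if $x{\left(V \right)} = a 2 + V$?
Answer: $- \frac{1319529200}{153} \approx -8.6244 \cdot 10^{6}$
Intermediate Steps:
$x{\left(V \right)} = -4 + V$ ($x{\left(V \right)} = \left(-2\right) 2 + V = -4 + V$)
$l{\left(U,G \right)} = - \frac{7}{9} + \frac{G}{-4 + U}$ ($l{\left(U,G \right)} = \frac{G}{-4 + U} - \frac{7}{9} = - \frac{7}{9} + \frac{G}{-4 + U}$)
$88 \left(l{\left(-13,-10 \right)} - 178\right) \left(182 + 368\right) = 88 \left(\left(- \frac{7}{9} - \frac{10}{-4 - 13}\right) - 178\right) \left(182 + 368\right) = 88 \left(\left(- \frac{7}{9} - \frac{10}{-17}\right) - 178\right) 550 = 88 \left(\left(- \frac{7}{9} - - \frac{10}{17}\right) - 178\right) 550 = 88 \left(\left(- \frac{7}{9} + \frac{10}{17}\right) - 178\right) 550 = 88 \left(- \frac{29}{153} - 178\right) 550 = 88 \left(\left(- \frac{27263}{153}\right) 550\right) = 88 \left(- \frac{14994650}{153}\right) = - \frac{1319529200}{153}$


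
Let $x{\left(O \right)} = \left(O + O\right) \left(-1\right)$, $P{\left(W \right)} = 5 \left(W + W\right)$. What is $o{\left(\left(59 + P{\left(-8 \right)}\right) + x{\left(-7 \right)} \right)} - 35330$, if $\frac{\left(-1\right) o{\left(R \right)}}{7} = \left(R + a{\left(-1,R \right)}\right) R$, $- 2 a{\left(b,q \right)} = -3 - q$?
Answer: $-35771$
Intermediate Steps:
$P{\left(W \right)} = 10 W$ ($P{\left(W \right)} = 5 \cdot 2 W = 10 W$)
$x{\left(O \right)} = - 2 O$ ($x{\left(O \right)} = 2 O \left(-1\right) = - 2 O$)
$a{\left(b,q \right)} = \frac{3}{2} + \frac{q}{2}$ ($a{\left(b,q \right)} = - \frac{-3 - q}{2} = \frac{3}{2} + \frac{q}{2}$)
$o{\left(R \right)} = - 7 R \left(\frac{3}{2} + \frac{3 R}{2}\right)$ ($o{\left(R \right)} = - 7 \left(R + \left(\frac{3}{2} + \frac{R}{2}\right)\right) R = - 7 \left(\frac{3}{2} + \frac{3 R}{2}\right) R = - 7 R \left(\frac{3}{2} + \frac{3 R}{2}\right)$)
$o{\left(\left(59 + P{\left(-8 \right)}\right) + x{\left(-7 \right)} \right)} - 35330 = - \frac{21 \left(\left(59 + 10 \left(-8\right)\right) - -14\right) \left(1 + \left(\left(59 + 10 \left(-8\right)\right) - -14\right)\right)}{2} - 35330 = - \frac{21 \left(\left(59 - 80\right) + 14\right) \left(1 + \left(\left(59 - 80\right) + 14\right)\right)}{2} - 35330 = - \frac{21 \left(-21 + 14\right) \left(1 + \left(-21 + 14\right)\right)}{2} - 35330 = \left(- \frac{21}{2}\right) \left(-7\right) \left(1 - 7\right) - 35330 = \left(- \frac{21}{2}\right) \left(-7\right) \left(-6\right) - 35330 = -441 - 35330 = -35771$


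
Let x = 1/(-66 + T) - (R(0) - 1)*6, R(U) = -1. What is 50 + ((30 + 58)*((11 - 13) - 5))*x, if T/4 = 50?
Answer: -492222/67 ≈ -7346.6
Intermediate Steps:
T = 200 (T = 4*50 = 200)
x = 1609/134 (x = 1/(-66 + 200) - (-1 - 1)*6 = 1/134 - (-2)*6 = 1/134 - 1*(-12) = 1/134 + 12 = 1609/134 ≈ 12.007)
50 + ((30 + 58)*((11 - 13) - 5))*x = 50 + ((30 + 58)*((11 - 13) - 5))*(1609/134) = 50 + (88*(-2 - 5))*(1609/134) = 50 + (88*(-7))*(1609/134) = 50 - 616*1609/134 = 50 - 495572/67 = -492222/67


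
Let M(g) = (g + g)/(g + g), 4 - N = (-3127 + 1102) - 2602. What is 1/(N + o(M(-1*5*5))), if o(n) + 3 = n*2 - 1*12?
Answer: 1/4618 ≈ 0.00021654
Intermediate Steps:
N = 4631 (N = 4 - ((-3127 + 1102) - 2602) = 4 - (-2025 - 2602) = 4 - 1*(-4627) = 4 + 4627 = 4631)
M(g) = 1 (M(g) = (2*g)/((2*g)) = (2*g)*(1/(2*g)) = 1)
o(n) = -15 + 2*n (o(n) = -3 + (n*2 - 1*12) = -3 + (2*n - 12) = -3 + (-12 + 2*n) = -15 + 2*n)
1/(N + o(M(-1*5*5))) = 1/(4631 + (-15 + 2*1)) = 1/(4631 + (-15 + 2)) = 1/(4631 - 13) = 1/4618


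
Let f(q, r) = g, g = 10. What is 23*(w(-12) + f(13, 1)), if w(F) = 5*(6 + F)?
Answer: -460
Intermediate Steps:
w(F) = 30 + 5*F
f(q, r) = 10
23*(w(-12) + f(13, 1)) = 23*((30 + 5*(-12)) + 10) = 23*((30 - 60) + 10) = 23*(-30 + 10) = 23*(-20) = -460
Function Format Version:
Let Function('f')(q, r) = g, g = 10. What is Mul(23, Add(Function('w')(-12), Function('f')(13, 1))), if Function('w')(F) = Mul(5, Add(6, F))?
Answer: -460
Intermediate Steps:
Function('w')(F) = Add(30, Mul(5, F))
Function('f')(q, r) = 10
Mul(23, Add(Function('w')(-12), Function('f')(13, 1))) = Mul(23, Add(Add(30, Mul(5, -12)), 10)) = Mul(23, Add(Add(30, -60), 10)) = Mul(23, Add(-30, 10)) = Mul(23, -20) = -460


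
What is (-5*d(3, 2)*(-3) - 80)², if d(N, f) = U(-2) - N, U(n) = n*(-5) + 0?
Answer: 625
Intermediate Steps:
U(n) = -5*n (U(n) = -5*n + 0 = -5*n)
d(N, f) = 10 - N (d(N, f) = -5*(-2) - N = 10 - N)
(-5*d(3, 2)*(-3) - 80)² = (-5*(10 - 1*3)*(-3) - 80)² = (-5*(10 - 3)*(-3) - 80)² = (-5*7*(-3) - 80)² = (-35*(-3) - 80)² = (105 - 80)² = 25² = 625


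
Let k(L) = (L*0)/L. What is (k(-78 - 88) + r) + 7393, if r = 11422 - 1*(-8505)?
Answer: 27320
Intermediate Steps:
r = 19927 (r = 11422 + 8505 = 19927)
k(L) = 0 (k(L) = 0/L = 0)
(k(-78 - 88) + r) + 7393 = (0 + 19927) + 7393 = 19927 + 7393 = 27320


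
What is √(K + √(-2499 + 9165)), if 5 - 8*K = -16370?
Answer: √(32750 + 16*√6666)/4 ≈ 46.136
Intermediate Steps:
K = 16375/8 (K = 5/8 - ⅛*(-16370) = 5/8 + 8185/4 = 16375/8 ≈ 2046.9)
√(K + √(-2499 + 9165)) = √(16375/8 + √(-2499 + 9165)) = √(16375/8 + √6666)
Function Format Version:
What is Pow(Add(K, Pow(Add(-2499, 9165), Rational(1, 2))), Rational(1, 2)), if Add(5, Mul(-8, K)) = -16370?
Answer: Mul(Rational(1, 4), Pow(Add(32750, Mul(16, Pow(6666, Rational(1, 2)))), Rational(1, 2))) ≈ 46.136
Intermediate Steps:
K = Rational(16375, 8) (K = Add(Rational(5, 8), Mul(Rational(-1, 8), -16370)) = Add(Rational(5, 8), Rational(8185, 4)) = Rational(16375, 8) ≈ 2046.9)
Pow(Add(K, Pow(Add(-2499, 9165), Rational(1, 2))), Rational(1, 2)) = Pow(Add(Rational(16375, 8), Pow(Add(-2499, 9165), Rational(1, 2))), Rational(1, 2)) = Pow(Add(Rational(16375, 8), Pow(6666, Rational(1, 2))), Rational(1, 2))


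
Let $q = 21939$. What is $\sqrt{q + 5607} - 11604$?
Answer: $-11604 + \sqrt{27546} \approx -11438.0$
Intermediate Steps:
$\sqrt{q + 5607} - 11604 = \sqrt{21939 + 5607} - 11604 = \sqrt{27546} - 11604 = -11604 + \sqrt{27546}$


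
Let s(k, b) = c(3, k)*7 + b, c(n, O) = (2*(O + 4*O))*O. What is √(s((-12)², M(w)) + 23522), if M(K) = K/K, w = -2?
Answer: √1475043 ≈ 1214.5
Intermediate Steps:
M(K) = 1
c(n, O) = 10*O² (c(n, O) = (2*(5*O))*O = (10*O)*O = 10*O²)
s(k, b) = b + 70*k² (s(k, b) = (10*k²)*7 + b = 70*k² + b = b + 70*k²)
√(s((-12)², M(w)) + 23522) = √((1 + 70*((-12)²)²) + 23522) = √((1 + 70*144²) + 23522) = √((1 + 70*20736) + 23522) = √((1 + 1451520) + 23522) = √(1451521 + 23522) = √1475043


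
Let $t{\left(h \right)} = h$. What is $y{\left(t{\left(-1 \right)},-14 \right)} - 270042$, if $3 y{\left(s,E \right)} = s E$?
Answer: $- \frac{810112}{3} \approx -2.7004 \cdot 10^{5}$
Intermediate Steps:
$y{\left(s,E \right)} = \frac{E s}{3}$ ($y{\left(s,E \right)} = \frac{s E}{3} = \frac{E s}{3}$)
$y{\left(t{\left(-1 \right)},-14 \right)} - 270042 = \frac{1}{3} \left(-14\right) \left(-1\right) - 270042 = \frac{14}{3} - 270042 = - \frac{810112}{3}$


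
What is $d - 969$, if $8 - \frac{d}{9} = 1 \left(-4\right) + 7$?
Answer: $-924$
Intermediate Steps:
$d = 45$ ($d = 72 - 9 \left(1 \left(-4\right) + 7\right) = 72 - 9 \left(-4 + 7\right) = 72 - 27 = 45$)
$d - 969 = 45 - 969 = -924$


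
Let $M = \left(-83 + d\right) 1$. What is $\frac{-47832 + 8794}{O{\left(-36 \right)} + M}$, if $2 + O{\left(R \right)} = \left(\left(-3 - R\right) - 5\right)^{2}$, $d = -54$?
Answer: $- \frac{39038}{645} \approx -60.524$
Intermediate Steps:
$O{\left(R \right)} = -2 + \left(-8 - R\right)^{2}$ ($O{\left(R \right)} = -2 + \left(\left(-3 - R\right) - 5\right)^{2} = -2 + \left(-8 - R\right)^{2}$)
$M = -137$ ($M = \left(-83 - 54\right) 1 = \left(-137\right) 1 = -137$)
$\frac{-47832 + 8794}{O{\left(-36 \right)} + M} = \frac{-47832 + 8794}{\left(-2 + \left(8 - 36\right)^{2}\right) - 137} = - \frac{39038}{\left(-2 + \left(-28\right)^{2}\right) - 137} = - \frac{39038}{\left(-2 + 784\right) - 137} = - \frac{39038}{782 - 137} = - \frac{39038}{645}$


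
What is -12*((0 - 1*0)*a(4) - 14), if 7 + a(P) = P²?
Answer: 168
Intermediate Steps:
a(P) = -7 + P²
-12*((0 - 1*0)*a(4) - 14) = -12*((0 - 1*0)*(-7 + 4²) - 14) = -12*((0 + 0)*(-7 + 16) - 14) = -12*(0*9 - 14) = -12*(0 - 14) = -12*(-14) = 168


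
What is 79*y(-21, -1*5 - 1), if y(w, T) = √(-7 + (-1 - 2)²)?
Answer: 79*√2 ≈ 111.72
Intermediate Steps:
y(w, T) = √2 (y(w, T) = √(-7 + (-3)²) = √(-7 + 9) = √2)
79*y(-21, -1*5 - 1) = 79*√2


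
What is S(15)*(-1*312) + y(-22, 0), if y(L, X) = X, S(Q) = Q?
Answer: -4680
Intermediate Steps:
S(15)*(-1*312) + y(-22, 0) = 15*(-1*312) + 0 = 15*(-312) + 0 = -4680 + 0 = -4680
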